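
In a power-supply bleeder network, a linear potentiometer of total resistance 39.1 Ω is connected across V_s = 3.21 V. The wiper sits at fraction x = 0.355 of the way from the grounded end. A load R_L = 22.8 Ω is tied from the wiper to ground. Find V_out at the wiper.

V_out ≈ 0.818 V

The pot divides into 25.22 Ω above the wiper and 13.88 Ω below.
(x·R_p) ‖ R_L = 8.628 Ω.
Then V_out = V_s · 8.628/(25.22 + 8.628) = 0.8182 V.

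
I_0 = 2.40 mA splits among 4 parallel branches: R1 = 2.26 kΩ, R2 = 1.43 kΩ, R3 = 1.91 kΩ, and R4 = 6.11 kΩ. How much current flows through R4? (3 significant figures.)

Total conductance ΣG = 1/2.26 + 1/1.43 + 1/1.91 + 1/6.11 = 1.829 (units of 1/kΩ).
R4 takes the fraction G_k/ΣG = 0.1637/1.829 = 0.08948, so I = 2.40 × 0.08948 = 0.2148 mA.

I ≈ 0.215 mA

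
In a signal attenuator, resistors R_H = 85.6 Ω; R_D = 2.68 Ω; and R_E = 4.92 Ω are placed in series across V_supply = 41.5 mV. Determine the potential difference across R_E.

V ≈ 2.19 mV

ΣR = 85.6 + 2.68 + 4.92 = 93.20 Ω.
By the voltage-divider rule, V = 41.5 × 4.920/93.20 = 2.191 mV.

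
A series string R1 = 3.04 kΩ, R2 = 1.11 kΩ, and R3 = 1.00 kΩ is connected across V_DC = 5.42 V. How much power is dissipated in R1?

P ≈ 3.37 mW

The common current is I = 5.42/5.150 = 1.052 mA.
P(R1) = I²·R1 = (1.052)² × 3.04 = 3.367 mW.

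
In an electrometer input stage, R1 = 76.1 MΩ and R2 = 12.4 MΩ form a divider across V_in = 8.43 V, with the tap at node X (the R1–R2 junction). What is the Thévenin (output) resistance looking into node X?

With V_in suppressed (replaced by a short), R_th = R1 ‖ R2 = (76.10 × 12.4)/(76.10 + 12.4) = 10.66 MΩ.

R_th ≈ 10.7 MΩ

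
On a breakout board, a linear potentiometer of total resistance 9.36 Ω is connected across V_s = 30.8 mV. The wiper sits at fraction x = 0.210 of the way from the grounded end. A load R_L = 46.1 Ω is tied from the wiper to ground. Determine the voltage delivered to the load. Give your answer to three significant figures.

V_out ≈ 6.26 mV

Lower segment x·R_p = 1.966 Ω; upper segment (1−x)·R_p = 7.394 Ω.
R_L loads the lower segment: effective lower R = 1.885 Ω.
Loaded-divider output: V_out = 30.8 × 0.2032 = 6.257 mV.
(Unloaded: V_out = x·V_s = 6.47 mV.)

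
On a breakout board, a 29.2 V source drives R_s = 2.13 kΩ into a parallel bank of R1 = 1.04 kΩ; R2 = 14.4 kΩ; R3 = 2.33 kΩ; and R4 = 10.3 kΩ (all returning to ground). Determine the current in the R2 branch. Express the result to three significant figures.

I ≈ 0.470 mA

Equivalent of the parallel group: R_p = 0.6422 kΩ.
Node voltage V_A = V_supply · R_p/(R_s + R_p) = 29.2 × 0.2316 = 6.764 V.
Branch current I = V_A/R2 = 6.764/14.4 = 0.4697 mA.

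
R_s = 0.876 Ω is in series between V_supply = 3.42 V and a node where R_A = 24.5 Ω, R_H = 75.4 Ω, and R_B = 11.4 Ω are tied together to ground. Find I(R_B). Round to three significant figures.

I ≈ 0.267 A

Equivalent of the parallel group: R_p = 7.052 Ω.
Node voltage V_A = V_supply · R_p/(R_s + R_p) = 3.42 × 0.8895 = 3.042 V.
I(R_B) = V_A / R_B = 3.042/11.4 = 0.2669 A.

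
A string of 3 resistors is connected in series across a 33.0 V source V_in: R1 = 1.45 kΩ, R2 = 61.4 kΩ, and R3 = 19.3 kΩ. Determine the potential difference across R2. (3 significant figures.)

Series total: ΣR = 1.45 + 61.4 + 19.3 = 82.15 kΩ.
V = V_in · R/ΣR = 33.0 × 0.7474 = 24.66 V.

V ≈ 24.7 V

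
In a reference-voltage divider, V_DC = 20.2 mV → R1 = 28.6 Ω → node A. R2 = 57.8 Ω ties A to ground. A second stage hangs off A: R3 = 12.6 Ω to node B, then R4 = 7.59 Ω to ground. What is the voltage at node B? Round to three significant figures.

V_B ≈ 2.61 mV

Looking into the second stage from A: R3 + R4 = 20.19 Ω appears in parallel with R2.
Effective lower resistance at A: R2 ‖ 20.19 = 14.96 Ω.
V_A = 20.2 × 14.96/(28.6 + 14.96) = 6.938 mV.
Then the unloaded second divider: V_B = V_A × R4/(R3+R4) = 6.938 × 0.3759 = 2.608 mV.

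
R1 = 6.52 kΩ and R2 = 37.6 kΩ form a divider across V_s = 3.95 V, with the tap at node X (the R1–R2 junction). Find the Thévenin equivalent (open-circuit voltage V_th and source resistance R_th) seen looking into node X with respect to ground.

With X open, the divider is unloaded: V_th = 3.95 × 37.6/44.12 = 3.366 V.
Looking into X with the source shorted: R_th = R1·R2/(R1+R2) = 6.520 × 37.6/44.12 = 5.556 kΩ.

V_th ≈ 3.37 V, R_th ≈ 5.56 kΩ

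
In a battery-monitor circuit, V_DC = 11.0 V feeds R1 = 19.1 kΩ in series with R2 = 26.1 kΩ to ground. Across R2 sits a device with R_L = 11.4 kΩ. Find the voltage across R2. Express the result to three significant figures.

V_out ≈ 3.23 V

The load sits in parallel with R2, giving an effective lower resistance R2' = R2·R_L/(R2+R_L) = 7.934 kΩ.
Voltage divider with the loaded lower leg: V_out = 11.0 × 7.934/(19.1 + 7.934) = 11.0 × 0.2935 = 3.228 V.
(Unloaded it would be 6.35 V; the load pulls it down.)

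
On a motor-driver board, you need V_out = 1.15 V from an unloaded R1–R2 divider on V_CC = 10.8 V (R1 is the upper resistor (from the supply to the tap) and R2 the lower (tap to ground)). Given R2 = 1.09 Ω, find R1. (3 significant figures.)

V_out/V_CC = R2/(R1+R2) = 0.1065.
Rearranging, R1 = R2·(1−k)/k = 1.09 × 8.391 = 9.147 Ω.

R1 ≈ 9.15 Ω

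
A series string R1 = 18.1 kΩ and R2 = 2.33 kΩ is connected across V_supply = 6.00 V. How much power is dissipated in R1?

P ≈ 1.56 mW

The common current is I = 6.00/20.43 = 0.2937 mA.
V(R1) = I·R = 5.316 V; P = V·I = 5.316 × 0.2937 = 1.561 mW.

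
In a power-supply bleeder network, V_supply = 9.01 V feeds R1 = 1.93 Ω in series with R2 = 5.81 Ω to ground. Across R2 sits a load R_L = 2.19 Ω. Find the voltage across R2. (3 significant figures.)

V_out ≈ 4.07 V

The load sits in parallel with R2, giving an effective lower resistance R2' = R2·R_L/(R2+R_L) = 1.590 Ω.
Voltage divider with the loaded lower leg: V_out = 9.01 × 1.590/(1.93 + 1.590) = 9.01 × 0.4518 = 4.071 V.
(Unloaded it would be 6.76 V; the load pulls it down.)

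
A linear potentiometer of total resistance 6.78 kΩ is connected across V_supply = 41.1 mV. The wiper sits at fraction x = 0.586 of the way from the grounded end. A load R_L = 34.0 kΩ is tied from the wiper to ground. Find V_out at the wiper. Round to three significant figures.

V_out ≈ 23.0 mV

The pot divides into 2.807 kΩ above the wiper and 3.973 kΩ below.
(x·R_p) ‖ R_L = 3.557 kΩ.
Loaded-divider output: V_out = 41.1 × 0.5590 = 22.97 mV.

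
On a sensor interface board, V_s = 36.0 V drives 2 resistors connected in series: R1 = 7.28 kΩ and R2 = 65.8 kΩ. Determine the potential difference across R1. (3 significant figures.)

Series total: ΣR = 7.28 + 65.8 = 73.08 kΩ.
Voltage divider: V = V_s · (7.280 / 73.08) = 36.0 × 0.09962 = 3.586 V.

V ≈ 3.59 V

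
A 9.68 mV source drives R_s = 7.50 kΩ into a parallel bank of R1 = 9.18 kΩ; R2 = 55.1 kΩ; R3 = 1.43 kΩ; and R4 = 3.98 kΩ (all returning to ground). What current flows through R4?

I ≈ 0.268 µA

Equivalent of the parallel group: R_p = 0.9280 kΩ.
V_A = 9.68 × 0.9280/8.428 = 1.066 mV.
Branch current I = V_A/R4 = 1.066/3.98 = 0.2678 µA.
(Equivalently: I_total = 1.149 µA, then current-divider fraction G_k/ΣG = 0.2332.)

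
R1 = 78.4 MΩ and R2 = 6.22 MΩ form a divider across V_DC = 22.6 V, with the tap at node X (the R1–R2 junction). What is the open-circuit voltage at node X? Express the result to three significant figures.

V_th ≈ 1.66 V

V_th is the unloaded tap voltage: V_DC · R2/(R1+R2) = 22.6 × 0.07351 = 1.661 V.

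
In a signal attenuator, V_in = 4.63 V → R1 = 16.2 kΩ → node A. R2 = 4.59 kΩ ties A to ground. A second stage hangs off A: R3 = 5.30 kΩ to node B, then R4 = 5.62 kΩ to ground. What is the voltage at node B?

V_B ≈ 0.396 V

Looking into the second stage from A: R3 + R4 = 10.92 kΩ appears in parallel with R2.
Effective lower resistance at A: R2 ‖ 10.92 = 3.232 kΩ.
V_A = 4.63 × 3.232/(16.2 + 3.232) = 0.7700 V.
V_B = V_A × 0.5147 = 0.3963 V.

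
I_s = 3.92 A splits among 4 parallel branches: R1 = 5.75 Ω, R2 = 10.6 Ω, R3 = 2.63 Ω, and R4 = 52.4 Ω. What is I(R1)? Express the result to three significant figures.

Total conductance ΣG = 1/5.75 + 1/10.6 + 1/2.63 + 1/52.4 = 0.6676 (units of 1/Ω).
R1 takes the fraction G_k/ΣG = 0.1739/0.6676 = 0.2605, so I = 3.92 × 0.2605 = 1.021 A.

I ≈ 1.02 A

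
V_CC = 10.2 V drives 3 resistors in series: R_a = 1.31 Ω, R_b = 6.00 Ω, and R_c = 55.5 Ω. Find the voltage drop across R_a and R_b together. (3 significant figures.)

Series total: ΣR = 1.31 + 6.00 + 55.5 = 62.81 Ω.
R_{R_a..R_b} = 1.31 + 6.00 = 7.310 Ω.
By the voltage-divider rule, V = 10.2 × 7.310/62.81 = 1.187 V.

V ≈ 1.19 V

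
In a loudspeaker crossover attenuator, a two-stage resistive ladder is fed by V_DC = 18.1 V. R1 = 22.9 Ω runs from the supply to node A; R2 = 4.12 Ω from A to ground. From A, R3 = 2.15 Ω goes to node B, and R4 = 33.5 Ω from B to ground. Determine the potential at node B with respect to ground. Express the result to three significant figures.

Looking into the second stage from A: R3 + R4 = 35.65 Ω appears in parallel with R2.
R2 ‖ (R3+R4) = 3.693 Ω.
First divider: V_A = V_DC · 3.693/(22.9 + 3.693) = 2.514 V.
Stage 2 is unloaded, so V_B = V_A · R4/(R3+R4) = 2.514 × 33.5/35.65 = 2.362 V.

V_B ≈ 2.36 V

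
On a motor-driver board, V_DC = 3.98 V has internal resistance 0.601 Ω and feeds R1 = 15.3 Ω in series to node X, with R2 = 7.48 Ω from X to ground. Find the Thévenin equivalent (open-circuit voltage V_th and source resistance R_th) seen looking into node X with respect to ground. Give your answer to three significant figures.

R1' = 0.601 + 15.3 = 15.90 Ω (source resistance + R1).
Open-circuit (no load on X): V_th = V_DC · R2/(R1' + R2) = 3.98 × 7.48/(15.90 + 7.48) = 1.273 V.
With V_DC suppressed (replaced by a short), R_th = R1' ‖ R2 = (15.90 × 7.48)/(15.90 + 7.48) = 5.087 Ω.

V_th ≈ 1.27 V, R_th ≈ 5.09 Ω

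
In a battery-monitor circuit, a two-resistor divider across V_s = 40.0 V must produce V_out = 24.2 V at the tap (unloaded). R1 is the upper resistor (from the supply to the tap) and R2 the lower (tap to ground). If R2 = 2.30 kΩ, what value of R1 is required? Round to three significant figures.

V_out/V_s = R2/(R1+R2) = 0.6050.
R1 = R2·(1/k − 1) = 2.30 × 0.6529 = 1.502 kΩ.

R1 ≈ 1.50 kΩ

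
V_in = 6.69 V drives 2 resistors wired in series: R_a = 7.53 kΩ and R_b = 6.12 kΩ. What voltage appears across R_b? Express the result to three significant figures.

ΣR = 7.53 + 6.12 = 13.65 kΩ.
V = V_in · R/ΣR = 6.69 × 0.4484 = 2.999 V.

V ≈ 3.00 V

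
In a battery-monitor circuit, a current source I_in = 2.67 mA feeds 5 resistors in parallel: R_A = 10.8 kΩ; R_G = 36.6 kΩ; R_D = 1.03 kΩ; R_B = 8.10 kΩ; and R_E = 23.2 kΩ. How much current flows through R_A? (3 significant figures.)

ΣG = 1/10.8 + 1/36.6 + 1/1.03 + 1/8.10 + 1/23.2 = 1.257.
By the current-divider rule, I = I_in · G_k/ΣG = 2.67 × 0.07364 = 0.1966 mA.

I ≈ 0.197 mA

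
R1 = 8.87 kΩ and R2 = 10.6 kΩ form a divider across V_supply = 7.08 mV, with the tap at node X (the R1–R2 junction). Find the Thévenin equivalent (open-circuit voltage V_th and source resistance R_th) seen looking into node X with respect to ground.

V_th ≈ 3.85 mV, R_th ≈ 4.83 kΩ

Open-circuit (no load on X): V_th = V_supply · R2/(R1 + R2) = 7.08 × 10.6/(8.870 + 10.6) = 3.855 mV.
With V_supply suppressed (replaced by a short), R_th = R1 ‖ R2 = (8.870 × 10.6)/(8.870 + 10.6) = 4.829 kΩ.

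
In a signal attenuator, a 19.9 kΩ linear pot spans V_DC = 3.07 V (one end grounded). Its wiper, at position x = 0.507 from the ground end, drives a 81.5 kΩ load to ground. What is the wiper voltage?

V_out ≈ 1.47 V

Lower segment x·R_p = 10.09 kΩ; upper segment (1−x)·R_p = 9.811 kΩ.
(x·R_p) ‖ R_L = 8.978 kΩ.
Loaded-divider output: V_out = 3.07 × 0.4778 = 1.467 V.
(Unloaded: V_out = x·V_DC = 1.56 V.)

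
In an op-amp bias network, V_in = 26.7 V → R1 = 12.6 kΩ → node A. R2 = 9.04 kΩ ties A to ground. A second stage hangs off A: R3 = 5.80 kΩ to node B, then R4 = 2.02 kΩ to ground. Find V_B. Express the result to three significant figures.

V_B ≈ 1.72 V

The second stage (R3 + R4 = 7.820 kΩ) loads node A in parallel with R2.
R2 ‖ (R3+R4) = 4.193 kΩ.
First divider: V_A = V_in · 4.193/(12.6 + 4.193) = 6.667 V.
V_B = V_A × 0.2583 = 1.722 V.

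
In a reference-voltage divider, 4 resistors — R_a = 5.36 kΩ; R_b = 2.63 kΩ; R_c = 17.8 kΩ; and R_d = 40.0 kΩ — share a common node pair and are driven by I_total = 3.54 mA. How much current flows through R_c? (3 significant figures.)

I ≈ 0.307 mA

ΣG = 1/5.36 + 1/2.63 + 1/17.8 + 1/40.0 = 0.6480.
Current divider: I(R_c) = I_total · G_k/ΣG = 3.54 × (0.05618/0.6480) = 3.54 × 0.08670 = 0.3069 mA.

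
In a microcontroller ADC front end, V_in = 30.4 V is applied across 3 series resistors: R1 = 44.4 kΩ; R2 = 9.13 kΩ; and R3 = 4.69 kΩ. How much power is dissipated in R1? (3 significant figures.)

P ≈ 12.1 mW

Series current I = V_in/ΣR = 30.4/58.22 = 0.5222 mA.
P = I²R = 0.2726 × 44.4 = 12.11 mW.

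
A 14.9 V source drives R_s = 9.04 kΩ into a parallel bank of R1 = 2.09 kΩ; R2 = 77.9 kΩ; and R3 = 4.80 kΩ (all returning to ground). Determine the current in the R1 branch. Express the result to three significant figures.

Combine the parallel branches: R_p = (1/2.09 + 1/77.9 + 1/4.80)⁻¹ = 1.429 kΩ.
V_A = 14.9 × 1.429/10.47 = 2.034 V.
I(R1) = V_A / R1 = 2.034/2.09 = 0.9733 mA.

I ≈ 0.973 mA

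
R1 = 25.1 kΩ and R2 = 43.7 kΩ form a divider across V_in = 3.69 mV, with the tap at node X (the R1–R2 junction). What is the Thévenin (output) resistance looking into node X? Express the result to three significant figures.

Looking into X with the source shorted: R_th = R1·R2/(R1+R2) = 25.10 × 43.7/68.80 = 15.94 kΩ.

R_th ≈ 15.9 kΩ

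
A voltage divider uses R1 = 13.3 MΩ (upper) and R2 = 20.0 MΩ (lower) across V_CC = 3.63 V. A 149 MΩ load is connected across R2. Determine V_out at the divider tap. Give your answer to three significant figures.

V_out ≈ 2.07 V

R2 ‖ R_L = (20.0 × 149)/(20.0 + 149) = 17.63 MΩ.
Then V_out = V_CC · R2'/(R1 + R2') = 3.63 × 17.63/30.93 = 2.069 V.
(Unloaded it would be 2.18 V; the load pulls it down.)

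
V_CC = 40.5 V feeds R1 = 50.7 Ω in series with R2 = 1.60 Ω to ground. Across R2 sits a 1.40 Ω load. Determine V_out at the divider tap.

V_out ≈ 0.588 V

The load sits in parallel with R2, giving an effective lower resistance R2' = R2·R_L/(R2+R_L) = 0.7467 Ω.
Voltage divider with the loaded lower leg: V_out = 40.5 × 0.7467/(50.7 + 0.7467) = 40.5 × 0.01451 = 0.5878 V.
(Unloaded it would be 1.24 V; the load pulls it down.)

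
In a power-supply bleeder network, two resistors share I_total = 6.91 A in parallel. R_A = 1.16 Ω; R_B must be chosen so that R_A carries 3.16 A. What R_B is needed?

Two-branch current divider: I_A = I_total · R_B/(R_A + R_B).
3.16/6.91 = R_B/(R_A + R_B) → R_B = R_A · (0.4573)/(1 − 0.4573) = 1.16 × 0.8427 = 0.9775 Ω.

R_B ≈ 0.977 Ω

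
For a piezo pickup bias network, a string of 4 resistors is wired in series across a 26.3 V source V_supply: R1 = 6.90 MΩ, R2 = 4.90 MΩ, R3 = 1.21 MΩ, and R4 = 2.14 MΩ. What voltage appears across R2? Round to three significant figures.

Series total: ΣR = 6.90 + 4.90 + 1.21 + 2.14 = 15.15 MΩ.
V = V_supply · R/ΣR = 26.3 × 0.3234 = 8.506 V.

V ≈ 8.51 V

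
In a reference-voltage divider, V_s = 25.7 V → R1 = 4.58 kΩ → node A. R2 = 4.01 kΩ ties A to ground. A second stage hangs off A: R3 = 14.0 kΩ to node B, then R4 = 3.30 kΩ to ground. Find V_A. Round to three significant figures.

Looking into the second stage from A: R3 + R4 = 17.30 kΩ appears in parallel with R2.
R2 ‖ (R3+R4) = 3.255 kΩ.
So V_A = 25.7 × 0.4155 = 10.68 V.

V_A ≈ 10.7 V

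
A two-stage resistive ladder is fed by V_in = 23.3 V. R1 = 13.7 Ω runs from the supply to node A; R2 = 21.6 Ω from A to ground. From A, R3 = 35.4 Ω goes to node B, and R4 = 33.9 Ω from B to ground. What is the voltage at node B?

Looking into the second stage from A: R3 + R4 = 69.30 Ω appears in parallel with R2.
R2 ‖ (R3+R4) = 16.47 Ω.
First divider: V_A = V_in · 16.47/(13.7 + 16.47) = 12.72 V.
Stage 2 is unloaded, so V_B = V_A · R4/(R3+R4) = 12.72 × 33.9/69.30 = 6.222 V.

V_B ≈ 6.22 V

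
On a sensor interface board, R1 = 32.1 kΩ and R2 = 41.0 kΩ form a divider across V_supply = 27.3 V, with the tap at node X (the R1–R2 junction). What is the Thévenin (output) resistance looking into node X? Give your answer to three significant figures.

R_th ≈ 18.0 kΩ

Looking into X with the source shorted: R_th = R1·R2/(R1+R2) = 32.10 × 41.0/73.10 = 18.00 kΩ.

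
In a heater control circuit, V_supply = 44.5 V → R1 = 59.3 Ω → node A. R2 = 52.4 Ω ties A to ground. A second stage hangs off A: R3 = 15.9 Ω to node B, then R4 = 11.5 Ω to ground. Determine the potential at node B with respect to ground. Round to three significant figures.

V_B ≈ 4.35 V

Looking into the second stage from A: R3 + R4 = 27.40 Ω appears in parallel with R2.
R2 ‖ (R3+R4) = 17.99 Ω.
First divider: V_A = V_supply · 17.99/(59.3 + 17.99) = 10.36 V.
Then the unloaded second divider: V_B = V_A × R4/(R3+R4) = 10.36 × 0.4197 = 4.348 V.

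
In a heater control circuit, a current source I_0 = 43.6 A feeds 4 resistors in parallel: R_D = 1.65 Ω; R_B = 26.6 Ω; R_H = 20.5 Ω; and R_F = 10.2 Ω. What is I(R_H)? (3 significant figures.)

I ≈ 2.69 A

Total conductance ΣG = 1/1.65 + 1/26.6 + 1/20.5 + 1/10.2 = 0.7905 (units of 1/Ω).
Current divider: I(R_H) = I_0 · G_k/ΣG = 43.6 × (0.04878/0.7905) = 43.6 × 0.06171 = 2.691 A.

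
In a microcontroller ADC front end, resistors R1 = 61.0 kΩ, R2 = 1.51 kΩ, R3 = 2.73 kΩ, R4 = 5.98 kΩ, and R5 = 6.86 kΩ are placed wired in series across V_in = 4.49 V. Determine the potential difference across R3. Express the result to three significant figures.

Series total: ΣR = 61.0 + 1.51 + 2.73 + 5.98 + 6.86 = 78.08 kΩ.
Voltage divider: V = V_in · (2.730 / 78.08) = 4.49 × 0.03496 = 0.1570 V.

V ≈ 0.157 V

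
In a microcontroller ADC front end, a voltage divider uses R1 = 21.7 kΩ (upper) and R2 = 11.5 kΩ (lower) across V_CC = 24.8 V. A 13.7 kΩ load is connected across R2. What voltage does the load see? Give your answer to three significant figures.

R2 ‖ R_L = (11.5 × 13.7)/(11.5 + 13.7) = 6.252 kΩ.
Now apply the divider: V_out = 24.8 × 0.2237 = 5.547 V.

V_out ≈ 5.55 V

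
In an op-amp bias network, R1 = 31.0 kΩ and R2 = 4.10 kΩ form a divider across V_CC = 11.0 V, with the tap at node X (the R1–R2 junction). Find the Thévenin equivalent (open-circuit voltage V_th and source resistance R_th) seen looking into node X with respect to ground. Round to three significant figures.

Open-circuit (no load on X): V_th = V_CC · R2/(R1 + R2) = 11.0 × 4.10/(31.00 + 4.10) = 1.285 V.
Looking into X with the source shorted: R_th = R1·R2/(R1+R2) = 31.00 × 4.10/35.10 = 3.621 kΩ.

V_th ≈ 1.28 V, R_th ≈ 3.62 kΩ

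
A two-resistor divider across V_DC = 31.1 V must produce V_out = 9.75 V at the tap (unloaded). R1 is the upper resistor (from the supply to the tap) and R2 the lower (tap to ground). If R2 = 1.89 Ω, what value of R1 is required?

R1 ≈ 4.14 Ω

The divider ratio is R2/(R1+R2) = 9.75/31.1 = 0.3135.
Rearranging, R1 = R2·(1−k)/k = 1.89 × 2.190 = 4.139 Ω.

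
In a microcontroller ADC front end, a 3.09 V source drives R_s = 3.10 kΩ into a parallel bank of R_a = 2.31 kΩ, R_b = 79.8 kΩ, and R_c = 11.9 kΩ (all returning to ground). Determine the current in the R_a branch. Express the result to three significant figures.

Equivalent of the parallel group: R_p = 1.889 kΩ.
V_A by voltage divider: V_A = 3.09 × 1.889/(3.10 + 1.889) = 1.170 V.
I(R_a) = V_A / R_a = 1.170/2.31 = 0.5064 mA.
(Equivalently: I_total = 0.6194 mA, then current-divider fraction G_k/ΣG = 0.8176.)

I ≈ 0.506 mA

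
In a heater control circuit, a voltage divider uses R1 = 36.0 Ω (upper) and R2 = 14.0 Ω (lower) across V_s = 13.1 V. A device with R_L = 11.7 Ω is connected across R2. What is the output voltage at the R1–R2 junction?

The load sits in parallel with R2, giving an effective lower resistance R2' = R2·R_L/(R2+R_L) = 6.374 Ω.
Then V_out = V_s · R2'/(R1 + R2') = 13.1 × 6.374/42.37 = 1.970 V.

V_out ≈ 1.97 V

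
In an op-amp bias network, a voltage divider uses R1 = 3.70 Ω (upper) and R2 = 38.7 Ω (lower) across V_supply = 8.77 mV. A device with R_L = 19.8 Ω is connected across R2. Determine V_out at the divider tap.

R2 ‖ R_L = (38.7 × 19.8)/(38.7 + 19.8) = 13.10 Ω.
Then V_out = V_supply · R2'/(R1 + R2') = 8.77 × 13.10/16.80 = 6.838 mV.

V_out ≈ 6.84 mV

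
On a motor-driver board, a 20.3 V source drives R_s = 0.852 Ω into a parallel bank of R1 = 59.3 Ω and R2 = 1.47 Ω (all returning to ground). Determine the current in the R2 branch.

Parallel bank: R_p = 1/(1/59.3 + 1/1.47) = 1.434 Ω.
V_A = 20.3 × 1.434/2.286 = 12.74 V.
I(R2) = V_A / R2 = 12.74/1.47 = 8.664 A.
(Equivalently: I_total = 8.878 A, then current-divider fraction G_k/ΣG = 0.9758.)

I ≈ 8.66 A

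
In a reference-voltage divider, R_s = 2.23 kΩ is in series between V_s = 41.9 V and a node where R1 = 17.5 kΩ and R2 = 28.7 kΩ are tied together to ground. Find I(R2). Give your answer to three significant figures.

I ≈ 1.21 mA

Parallel bank: R_p = 1/(1/17.5 + 1/28.7) = 10.87 kΩ.
V_A = 41.9 × 10.87/13.10 = 34.77 V.
Branch current I = V_A/R2 = 34.77/28.7 = 1.211 mA.
(Equivalently: I_total = 3.198 mA, then current-divider fraction G_k/ΣG = 0.3788.)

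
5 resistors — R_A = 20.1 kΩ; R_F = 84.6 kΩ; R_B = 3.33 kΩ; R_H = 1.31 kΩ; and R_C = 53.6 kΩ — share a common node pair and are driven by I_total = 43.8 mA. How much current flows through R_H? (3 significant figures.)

I ≈ 29.2 mA

ΣG = 1/20.1 + 1/84.6 + 1/3.33 + 1/1.31 + 1/53.6 = 1.144.
By the current-divider rule, I = I_total · G_k/ΣG = 43.8 × 0.6673 = 29.23 mA.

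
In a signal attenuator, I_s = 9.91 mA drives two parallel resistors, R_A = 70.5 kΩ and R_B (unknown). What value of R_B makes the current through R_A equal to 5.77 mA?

Two-branch current divider: I_A = I_s · R_B/(R_A + R_B).
5.77/9.91 = R_B/(R_A + R_B) → R_B = R_A · (0.5822)/(1 − 0.5822) = 70.5 × 1.394 = 98.26 kΩ.

R_B ≈ 98.3 kΩ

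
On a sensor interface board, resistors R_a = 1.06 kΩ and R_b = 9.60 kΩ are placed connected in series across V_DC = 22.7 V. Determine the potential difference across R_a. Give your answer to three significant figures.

Series total: ΣR = 1.06 + 9.60 = 10.66 kΩ.
V = V_DC · R/ΣR = 22.7 × 0.09944 = 2.257 V.

V ≈ 2.26 V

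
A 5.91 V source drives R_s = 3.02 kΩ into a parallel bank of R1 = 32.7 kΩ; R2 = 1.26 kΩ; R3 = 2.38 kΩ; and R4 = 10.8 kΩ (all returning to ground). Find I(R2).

Parallel bank: R_p = 1/(1/32.7 + 1/1.26 + 1/2.38 + 1/10.8) = 0.7479 kΩ.
Node voltage V_A = V_CC · R_p/(R_s + R_p) = 5.91 × 0.1985 = 1.173 V.
Branch current I = V_A/R2 = 1.173/1.26 = 0.9311 mA.
(Check via current divider: I_total = 1.568 mA; share G_k/ΣG = 0.5936 → same result.)

I ≈ 0.931 mA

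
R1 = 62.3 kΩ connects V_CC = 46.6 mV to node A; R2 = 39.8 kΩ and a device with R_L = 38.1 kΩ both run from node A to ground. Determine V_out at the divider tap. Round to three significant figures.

R2 ‖ R_L = (39.8 × 38.1)/(39.8 + 38.1) = 19.47 kΩ.
Voltage divider with the loaded lower leg: V_out = 46.6 × 19.47/(62.3 + 19.47) = 46.6 × 0.2381 = 11.09 mV.
(Unloaded it would be 18.2 mV; the load pulls it down.)

V_out ≈ 11.1 mV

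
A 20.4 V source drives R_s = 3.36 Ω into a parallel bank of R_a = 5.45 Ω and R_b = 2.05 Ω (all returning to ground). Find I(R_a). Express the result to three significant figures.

I ≈ 1.15 A

Combine the parallel branches: R_p = (1/5.45 + 1/2.05)⁻¹ = 1.490 Ω.
V_A = 20.4 × 1.490/4.850 = 6.266 V.
Branch current I = V_A/R_a = 6.266/5.45 = 1.150 A.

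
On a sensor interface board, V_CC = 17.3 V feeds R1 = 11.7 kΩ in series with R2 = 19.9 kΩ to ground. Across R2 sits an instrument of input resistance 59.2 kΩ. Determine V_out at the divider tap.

R2 ‖ R_L = (19.9 × 59.2)/(19.9 + 59.2) = 14.89 kΩ.
Now apply the divider: V_out = 17.3 × 0.5600 = 9.689 V.
(Unloaded it would be 10.9 V; the load pulls it down.)

V_out ≈ 9.69 V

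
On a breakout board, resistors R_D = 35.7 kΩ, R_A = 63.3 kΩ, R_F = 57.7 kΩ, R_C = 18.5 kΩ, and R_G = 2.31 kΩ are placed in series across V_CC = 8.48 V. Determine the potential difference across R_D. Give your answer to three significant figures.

V ≈ 1.71 V

Series total: ΣR = 35.7 + 63.3 + 57.7 + 18.5 + 2.31 = 177.5 kΩ.
V = V_CC · R/ΣR = 8.48 × 0.2011 = 1.705 V.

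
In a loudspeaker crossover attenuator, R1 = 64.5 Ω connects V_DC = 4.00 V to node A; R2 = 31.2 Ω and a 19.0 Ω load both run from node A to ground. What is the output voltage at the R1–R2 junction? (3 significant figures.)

V_out ≈ 0.619 V

R2 ‖ R_L = (31.2 × 19.0)/(31.2 + 19.0) = 11.81 Ω.
Then V_out = V_DC · R2'/(R1 + R2') = 4.00 × 11.81/76.31 = 0.6190 V.
(Unloaded it would be 1.30 V; the load pulls it down.)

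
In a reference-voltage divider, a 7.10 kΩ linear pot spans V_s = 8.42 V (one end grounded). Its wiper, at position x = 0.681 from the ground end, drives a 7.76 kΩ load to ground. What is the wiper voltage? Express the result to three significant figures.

Lower segment x·R_p = 4.835 kΩ; upper segment (1−x)·R_p = 2.265 kΩ.
(x·R_p) ‖ R_L = 2.979 kΩ.
Then V_out = V_s · 2.979/(2.265 + 2.979) = 4.783 V.
(Unloaded: V_out = x·V_s = 5.73 V.)

V_out ≈ 4.78 V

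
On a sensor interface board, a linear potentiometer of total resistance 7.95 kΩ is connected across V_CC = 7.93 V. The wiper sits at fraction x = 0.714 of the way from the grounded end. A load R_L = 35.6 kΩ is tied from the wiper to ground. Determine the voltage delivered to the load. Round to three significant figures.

The pot divides into 2.274 kΩ above the wiper and 5.676 kΩ below.
(x·R_p) ‖ R_L = 4.896 kΩ.
Then V_out = V_CC · 4.896/(2.274 + 4.896) = 5.415 V.
(Unloaded: V_out = x·V_CC = 5.66 V.)

V_out ≈ 5.42 V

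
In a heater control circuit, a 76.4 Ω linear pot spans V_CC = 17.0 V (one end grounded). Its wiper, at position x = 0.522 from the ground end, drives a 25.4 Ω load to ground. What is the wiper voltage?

Lower segment x·R_p = 39.88 Ω; upper segment (1−x)·R_p = 36.52 Ω.
(x·R_p) ‖ R_L = 15.52 Ω.
V_out = 17.0 × 15.52/(36.52 + 15.52) = 5.069 V.

V_out ≈ 5.07 V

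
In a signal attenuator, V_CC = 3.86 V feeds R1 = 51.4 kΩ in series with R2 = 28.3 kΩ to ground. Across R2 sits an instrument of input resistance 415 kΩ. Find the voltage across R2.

The load sits in parallel with R2, giving an effective lower resistance R2' = R2·R_L/(R2+R_L) = 26.49 kΩ.
Now apply the divider: V_out = 3.86 × 0.3401 = 1.313 V.

V_out ≈ 1.31 V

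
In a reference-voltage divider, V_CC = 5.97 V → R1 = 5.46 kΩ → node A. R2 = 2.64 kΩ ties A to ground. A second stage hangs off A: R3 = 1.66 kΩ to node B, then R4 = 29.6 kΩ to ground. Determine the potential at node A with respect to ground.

V_A ≈ 1.84 V

Looking into the second stage from A: R3 + R4 = 31.26 kΩ appears in parallel with R2.
Effective lower resistance at A: R2 ‖ 31.26 = 2.434 kΩ.
First divider: V_A = V_CC · 2.434/(5.46 + 2.434) = 1.841 V.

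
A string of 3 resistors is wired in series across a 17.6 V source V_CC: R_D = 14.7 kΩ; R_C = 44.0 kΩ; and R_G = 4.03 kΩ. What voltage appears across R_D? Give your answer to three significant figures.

V ≈ 4.12 V

Series total: ΣR = 14.7 + 44.0 + 4.03 = 62.73 kΩ.
V = V_CC · R/ΣR = 17.6 × 0.2343 = 4.124 V.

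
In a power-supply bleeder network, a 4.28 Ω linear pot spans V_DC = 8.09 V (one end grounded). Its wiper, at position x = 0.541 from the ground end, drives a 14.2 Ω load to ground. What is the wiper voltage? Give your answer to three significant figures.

V_out ≈ 4.07 V

Lower segment x·R_p = 2.315 Ω; upper segment (1−x)·R_p = 1.965 Ω.
R_L loads the lower segment: effective lower R = 1.991 Ω.
Then V_out = V_DC · 1.991/(1.965 + 1.991) = 4.072 V.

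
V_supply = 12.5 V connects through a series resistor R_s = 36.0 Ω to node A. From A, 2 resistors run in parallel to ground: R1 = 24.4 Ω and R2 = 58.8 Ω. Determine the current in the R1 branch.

I ≈ 0.166 A

Equivalent of the parallel group: R_p = 17.24 Ω.
V_A by voltage divider: V_A = 12.5 × 17.24/(36.0 + 17.24) = 4.048 V.
Branch current I = V_A/R1 = 4.048/24.4 = 0.1659 A.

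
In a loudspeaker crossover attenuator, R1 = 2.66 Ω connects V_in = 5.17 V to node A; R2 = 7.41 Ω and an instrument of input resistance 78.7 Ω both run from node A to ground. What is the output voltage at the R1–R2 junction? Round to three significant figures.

The load sits in parallel with R2, giving an effective lower resistance R2' = R2·R_L/(R2+R_L) = 6.772 Ω.
Voltage divider with the loaded lower leg: V_out = 5.17 × 6.772/(2.66 + 6.772) = 5.17 × 0.7180 = 3.712 V.

V_out ≈ 3.71 V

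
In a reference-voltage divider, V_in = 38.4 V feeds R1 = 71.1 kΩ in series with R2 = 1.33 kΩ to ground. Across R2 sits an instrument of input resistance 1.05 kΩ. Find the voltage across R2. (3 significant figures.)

V_out ≈ 0.314 V

The load sits in parallel with R2, giving an effective lower resistance R2' = R2·R_L/(R2+R_L) = 0.5868 kΩ.
Then V_out = V_in · R2'/(R1 + R2') = 38.4 × 0.5868/71.69 = 0.3143 V.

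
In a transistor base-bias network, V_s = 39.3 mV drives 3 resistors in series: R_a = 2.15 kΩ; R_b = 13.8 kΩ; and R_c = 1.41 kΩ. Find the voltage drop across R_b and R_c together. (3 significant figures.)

Series total: ΣR = 2.15 + 13.8 + 1.41 = 17.36 kΩ.
R_{R_b..R_c} = 13.8 + 1.41 = 15.21 kΩ.
Voltage divider: V = V_s · (15.21 / 17.36) = 39.3 × 0.8762 = 34.43 mV.

V ≈ 34.4 mV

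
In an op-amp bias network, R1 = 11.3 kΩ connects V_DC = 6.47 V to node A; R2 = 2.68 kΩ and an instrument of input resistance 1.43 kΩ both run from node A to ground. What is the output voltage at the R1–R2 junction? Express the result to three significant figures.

First combine the lower leg with the load: R2 ‖ R_L = 0.9325 kΩ.
Then V_out = V_DC · R2'/(R1 + R2') = 6.47 × 0.9325/12.23 = 0.4932 V.

V_out ≈ 0.493 V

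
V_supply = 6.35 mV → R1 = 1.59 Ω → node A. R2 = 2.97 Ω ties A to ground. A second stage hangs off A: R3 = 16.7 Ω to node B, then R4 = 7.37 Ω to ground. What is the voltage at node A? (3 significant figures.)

V_A ≈ 3.97 mV

Node A sees R2 in parallel with the series input of stage 2, R3 + R4 = 24.07 Ω.
Effective lower resistance at A: R2 ‖ 24.07 = 2.644 Ω.
V_A = 6.35 × 2.644/(1.59 + 2.644) = 3.965 mV.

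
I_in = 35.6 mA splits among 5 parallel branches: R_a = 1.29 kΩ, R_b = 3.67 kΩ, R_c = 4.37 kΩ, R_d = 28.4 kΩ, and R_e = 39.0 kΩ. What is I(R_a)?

Conductances: ΣG = 1/1.29 + 1/3.67 + 1/4.37 + 1/28.4 + 1/39.0 = 1.337 (1/kΩ).
By the current-divider rule, I = I_in · G_k/ΣG = 35.6 × 0.5796 = 20.64 mA.

I ≈ 20.6 mA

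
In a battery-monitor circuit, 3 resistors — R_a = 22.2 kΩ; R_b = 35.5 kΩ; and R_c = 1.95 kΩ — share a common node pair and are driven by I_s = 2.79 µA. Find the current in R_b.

ΣG = 1/22.2 + 1/35.5 + 1/1.95 = 0.5860.
By the current-divider rule, I = I_s · G_k/ΣG = 2.79 × 0.04807 = 0.1341 µA.

I ≈ 0.134 µA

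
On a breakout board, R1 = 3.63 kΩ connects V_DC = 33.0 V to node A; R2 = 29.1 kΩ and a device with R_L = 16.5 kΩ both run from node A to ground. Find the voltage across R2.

V_out ≈ 24.5 V

The load sits in parallel with R2, giving an effective lower resistance R2' = R2·R_L/(R2+R_L) = 10.53 kΩ.
Then V_out = V_DC · R2'/(R1 + R2') = 33.0 × 10.53/14.16 = 24.54 V.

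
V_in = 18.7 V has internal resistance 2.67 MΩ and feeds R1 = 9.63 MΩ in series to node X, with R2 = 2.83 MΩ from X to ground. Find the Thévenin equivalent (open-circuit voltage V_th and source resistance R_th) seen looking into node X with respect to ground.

R1' = 2.67 + 9.63 = 12.30 MΩ (source resistance + R1).
V_th is the unloaded tap voltage: V_in · R2/(R1'+R2) = 18.7 × 0.1870 = 3.498 V.
Zeroing V_in shorts the top of R1' to ground, so R_th = R1' ‖ R2 = 2.301 MΩ.

V_th ≈ 3.50 V, R_th ≈ 2.30 MΩ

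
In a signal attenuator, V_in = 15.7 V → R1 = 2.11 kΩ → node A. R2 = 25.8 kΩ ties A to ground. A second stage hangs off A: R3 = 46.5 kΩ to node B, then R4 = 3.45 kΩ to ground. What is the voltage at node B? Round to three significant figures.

V_B ≈ 0.965 V

Node A sees R2 in parallel with the series input of stage 2, R3 + R4 = 49.95 kΩ.
R2 ‖ (R3+R4) = 17.01 kΩ.
So V_A = 15.7 × 0.8897 = 13.97 V.
Then the unloaded second divider: V_B = V_A × R4/(R3+R4) = 13.97 × 0.06907 = 0.9647 V.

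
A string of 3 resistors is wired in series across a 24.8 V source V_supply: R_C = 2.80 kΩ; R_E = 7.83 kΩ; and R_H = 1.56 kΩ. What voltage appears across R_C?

ΣR = 2.80 + 7.83 + 1.56 = 12.19 kΩ.
Voltage divider: V = V_supply · (2.800 / 12.19) = 24.8 × 0.2297 = 5.696 V.

V ≈ 5.70 V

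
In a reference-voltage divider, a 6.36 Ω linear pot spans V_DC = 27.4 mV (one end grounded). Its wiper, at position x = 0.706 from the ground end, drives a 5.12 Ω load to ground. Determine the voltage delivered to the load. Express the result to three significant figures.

V_out ≈ 15.4 mV

The pot divides into 1.870 Ω above the wiper and 4.490 Ω below.
(x·R_p) ‖ R_L = 2.392 Ω.
Loaded-divider output: V_out = 27.4 × 0.5613 = 15.38 mV.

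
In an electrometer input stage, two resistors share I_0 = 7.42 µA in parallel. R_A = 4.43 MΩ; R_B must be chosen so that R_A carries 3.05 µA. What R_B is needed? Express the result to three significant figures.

In a two-way split, I_A/I_0 = R_B/(R_A + R_B).
With f = 0.4111, R_B = R_A · f/(1−f) = 4.43 × 0.6979 = 3.092 MΩ.

R_B ≈ 3.09 MΩ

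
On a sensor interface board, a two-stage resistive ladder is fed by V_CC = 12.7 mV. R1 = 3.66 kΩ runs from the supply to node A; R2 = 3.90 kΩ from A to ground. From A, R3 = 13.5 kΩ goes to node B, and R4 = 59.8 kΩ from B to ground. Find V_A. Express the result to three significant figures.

V_A ≈ 6.39 mV

Looking into the second stage from A: R3 + R4 = 73.30 kΩ appears in parallel with R2.
R2 ‖ (R3+R4) = 3.703 kΩ.
V_A = 12.7 × 3.703/(3.66 + 3.703) = 6.387 mV.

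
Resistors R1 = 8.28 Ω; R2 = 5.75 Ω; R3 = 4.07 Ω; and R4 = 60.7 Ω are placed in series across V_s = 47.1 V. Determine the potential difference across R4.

Series total: ΣR = 8.28 + 5.75 + 4.07 + 60.7 = 78.80 Ω.
V = V_s · R/ΣR = 47.1 × 0.7703 = 36.28 V.

V ≈ 36.3 V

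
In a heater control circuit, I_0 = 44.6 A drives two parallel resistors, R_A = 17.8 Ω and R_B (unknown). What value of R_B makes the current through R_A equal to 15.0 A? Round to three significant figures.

Two-branch current divider: I_A = I_0 · R_B/(R_A + R_B).
With f = 0.3363, R_B = R_A · f/(1−f) = 17.8 × 0.5068 = 9.020 Ω.

R_B ≈ 9.02 Ω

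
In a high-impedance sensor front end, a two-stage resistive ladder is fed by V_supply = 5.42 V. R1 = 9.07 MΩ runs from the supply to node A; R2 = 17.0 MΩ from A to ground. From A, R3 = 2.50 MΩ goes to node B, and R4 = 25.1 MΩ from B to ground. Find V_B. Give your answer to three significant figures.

V_B ≈ 2.65 V

The second stage (R3 + R4 = 27.60 MΩ) loads node A in parallel with R2.
Effective lower resistance at A: R2 ‖ 27.60 = 10.52 MΩ.
V_A = 5.42 × 10.52/(9.07 + 10.52) = 2.911 V.
Then the unloaded second divider: V_B = V_A × R4/(R3+R4) = 2.911 × 0.9094 = 2.647 V.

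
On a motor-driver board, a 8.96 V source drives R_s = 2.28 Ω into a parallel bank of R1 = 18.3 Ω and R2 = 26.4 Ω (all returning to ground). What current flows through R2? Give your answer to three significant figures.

I ≈ 0.280 A

Parallel bank: R_p = 1/(1/18.3 + 1/26.4) = 10.81 Ω.
Node voltage V_A = V_DC · R_p/(R_s + R_p) = 8.96 × 0.8258 = 7.399 V.
I(R2) = V_A / R2 = 7.399/26.4 = 0.2803 A.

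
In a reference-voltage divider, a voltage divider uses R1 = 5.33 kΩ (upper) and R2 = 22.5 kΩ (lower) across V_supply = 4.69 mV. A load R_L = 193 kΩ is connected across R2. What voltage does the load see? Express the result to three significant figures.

V_out ≈ 3.71 mV

First combine the lower leg with the load: R2 ‖ R_L = 20.15 kΩ.
Then V_out = V_supply · R2'/(R1 + R2') = 4.69 × 20.15/25.48 = 3.709 mV.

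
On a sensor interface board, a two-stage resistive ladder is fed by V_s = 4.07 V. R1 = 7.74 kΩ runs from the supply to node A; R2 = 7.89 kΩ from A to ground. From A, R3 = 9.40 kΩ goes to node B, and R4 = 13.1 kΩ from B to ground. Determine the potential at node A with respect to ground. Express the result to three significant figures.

The second stage (R3 + R4 = 22.50 kΩ) loads node A in parallel with R2.
Effective lower resistance at A: R2 ‖ 22.50 = 5.842 kΩ.
First divider: V_A = V_s · 5.842/(7.74 + 5.842) = 1.751 V.

V_A ≈ 1.75 V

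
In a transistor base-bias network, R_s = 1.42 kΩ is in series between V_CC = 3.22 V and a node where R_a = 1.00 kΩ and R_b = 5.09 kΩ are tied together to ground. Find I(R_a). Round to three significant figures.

I ≈ 1.19 mA

Combine the parallel branches: R_p = (1/1.00 + 1/5.09)⁻¹ = 0.8358 kΩ.
Node voltage V_A = V_CC · R_p/(R_s + R_p) = 3.22 × 0.3705 = 1.193 V.
Branch current I = V_A/R_a = 1.193/1.00 = 1.193 mA.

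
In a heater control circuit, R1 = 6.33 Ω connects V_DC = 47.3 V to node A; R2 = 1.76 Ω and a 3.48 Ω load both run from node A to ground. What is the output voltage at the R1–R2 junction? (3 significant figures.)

First combine the lower leg with the load: R2 ‖ R_L = 1.169 Ω.
Voltage divider with the loaded lower leg: V_out = 47.3 × 1.169/(6.33 + 1.169) = 47.3 × 0.1559 = 7.373 V.

V_out ≈ 7.37 V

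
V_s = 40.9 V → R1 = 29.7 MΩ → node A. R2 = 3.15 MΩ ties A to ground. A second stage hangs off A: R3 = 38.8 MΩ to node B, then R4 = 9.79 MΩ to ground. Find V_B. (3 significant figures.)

Node A sees R2 in parallel with the series input of stage 2, R3 + R4 = 48.59 MΩ.
R2 ‖ (R3+R4) = 2.958 MΩ.
First divider: V_A = V_s · 2.958/(29.7 + 2.958) = 3.705 V.
Then the unloaded second divider: V_B = V_A × R4/(R3+R4) = 3.705 × 0.2015 = 0.7464 V.

V_B ≈ 0.746 V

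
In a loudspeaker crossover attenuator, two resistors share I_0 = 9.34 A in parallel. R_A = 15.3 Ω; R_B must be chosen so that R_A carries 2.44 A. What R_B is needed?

R_B ≈ 5.41 Ω

The fraction through R_A equals R_B/(R_A+R_B).
2.44/9.34 = R_B/(R_A + R_B) → R_B = R_A · (0.2612)/(1 − 0.2612) = 15.3 × 0.3536 = 5.410 Ω.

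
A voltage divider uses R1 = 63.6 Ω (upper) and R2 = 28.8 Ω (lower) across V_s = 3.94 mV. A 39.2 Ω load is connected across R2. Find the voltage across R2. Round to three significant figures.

First combine the lower leg with the load: R2 ‖ R_L = 16.60 Ω.
Now apply the divider: V_out = 3.94 × 0.2070 = 0.8156 mV.

V_out ≈ 0.816 mV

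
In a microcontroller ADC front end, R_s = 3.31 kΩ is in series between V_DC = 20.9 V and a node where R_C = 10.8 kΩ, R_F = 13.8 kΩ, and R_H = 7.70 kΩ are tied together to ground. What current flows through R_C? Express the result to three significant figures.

I ≈ 0.979 mA

Combine the parallel branches: R_p = (1/10.8 + 1/13.8 + 1/7.70)⁻¹ = 3.391 kΩ.
V_A = 20.9 × 3.391/6.701 = 10.58 V.
I(R_C) = V_A / R_C = 10.58/10.8 = 0.9792 mA.
(Check via current divider: I_total = 3.119 mA; share G_k/ΣG = 0.3140 → same result.)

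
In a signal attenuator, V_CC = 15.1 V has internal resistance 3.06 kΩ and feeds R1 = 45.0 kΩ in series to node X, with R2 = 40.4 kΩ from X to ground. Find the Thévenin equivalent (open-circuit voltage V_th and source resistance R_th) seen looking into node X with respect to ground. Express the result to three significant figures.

V_th ≈ 6.90 V, R_th ≈ 21.9 kΩ

R1' = 3.06 + 45.0 = 48.06 kΩ (source resistance + R1).
Open-circuit (no load on X): V_th = V_CC · R2/(R1' + R2) = 15.1 × 40.4/(48.06 + 40.4) = 6.896 V.
Zeroing V_CC shorts the top of R1' to ground, so R_th = R1' ‖ R2 = 21.95 kΩ.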